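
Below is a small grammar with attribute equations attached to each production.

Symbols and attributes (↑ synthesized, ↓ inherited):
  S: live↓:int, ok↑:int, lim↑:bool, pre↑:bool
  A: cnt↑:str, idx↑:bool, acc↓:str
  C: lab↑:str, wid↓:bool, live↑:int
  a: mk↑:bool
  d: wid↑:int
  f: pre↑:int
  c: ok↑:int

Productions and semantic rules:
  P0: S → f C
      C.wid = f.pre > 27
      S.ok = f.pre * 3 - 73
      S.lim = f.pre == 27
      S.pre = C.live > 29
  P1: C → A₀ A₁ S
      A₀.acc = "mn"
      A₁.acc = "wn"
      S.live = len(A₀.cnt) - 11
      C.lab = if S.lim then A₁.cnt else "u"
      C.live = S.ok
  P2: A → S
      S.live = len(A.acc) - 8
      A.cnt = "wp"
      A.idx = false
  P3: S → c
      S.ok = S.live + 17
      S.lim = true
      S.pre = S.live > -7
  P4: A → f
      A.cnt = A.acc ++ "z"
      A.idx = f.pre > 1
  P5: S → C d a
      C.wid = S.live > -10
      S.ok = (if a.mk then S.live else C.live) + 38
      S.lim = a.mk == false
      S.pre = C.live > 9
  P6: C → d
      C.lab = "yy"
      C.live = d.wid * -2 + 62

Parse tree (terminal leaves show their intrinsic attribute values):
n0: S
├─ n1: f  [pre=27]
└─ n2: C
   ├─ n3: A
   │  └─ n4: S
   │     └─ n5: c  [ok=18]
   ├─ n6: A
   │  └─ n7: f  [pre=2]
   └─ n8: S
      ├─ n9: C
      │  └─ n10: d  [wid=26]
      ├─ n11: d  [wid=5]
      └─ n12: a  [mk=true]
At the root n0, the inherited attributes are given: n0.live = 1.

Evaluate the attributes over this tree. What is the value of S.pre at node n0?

false

1. n0.live = 1  [given at root]
2. n1.pre = 27  [terminal]
3. n2.wid = false  [f.pre > 27]
4. n3.acc = "mn"  ["mn"]
5. n4.live = -6  [len(A.acc) - 8]
6. n5.ok = 18  [terminal]
7. n4.ok = 11  [S.live + 17]
8. n4.lim = true  [true]
9. n4.pre = true  [S.live > -7]
10. n3.cnt = "wp"  ["wp"]
11. n3.idx = false  [false]
12. n6.acc = "wn"  ["wn"]
13. n7.pre = 2  [terminal]
14. n6.cnt = "wnz"  [A.acc ++ "z"]
15. n6.idx = true  [f.pre > 1]
16. n8.live = -9  [len(A₀.cnt) - 11]
17. n9.wid = true  [S.live > -10]
18. n10.wid = 26  [terminal]
19. n9.lab = "yy"  ["yy"]
20. n9.live = 10  [d.wid * -2 + 62]
21. n11.wid = 5  [terminal]
22. n12.mk = true  [terminal]
23. n8.ok = 29  [(if a.mk then S.live else C.live) + 38]
24. n8.lim = false  [a.mk == false]
25. n8.pre = true  [C.live > 9]
26. n2.lab = "u"  [if S.lim then A₁.cnt else "u"]
27. n2.live = 29  [S.ok]
28. n0.ok = 8  [f.pre * 3 - 73]
29. n0.lim = true  [f.pre == 27]
30. n0.pre = false  [C.live > 29]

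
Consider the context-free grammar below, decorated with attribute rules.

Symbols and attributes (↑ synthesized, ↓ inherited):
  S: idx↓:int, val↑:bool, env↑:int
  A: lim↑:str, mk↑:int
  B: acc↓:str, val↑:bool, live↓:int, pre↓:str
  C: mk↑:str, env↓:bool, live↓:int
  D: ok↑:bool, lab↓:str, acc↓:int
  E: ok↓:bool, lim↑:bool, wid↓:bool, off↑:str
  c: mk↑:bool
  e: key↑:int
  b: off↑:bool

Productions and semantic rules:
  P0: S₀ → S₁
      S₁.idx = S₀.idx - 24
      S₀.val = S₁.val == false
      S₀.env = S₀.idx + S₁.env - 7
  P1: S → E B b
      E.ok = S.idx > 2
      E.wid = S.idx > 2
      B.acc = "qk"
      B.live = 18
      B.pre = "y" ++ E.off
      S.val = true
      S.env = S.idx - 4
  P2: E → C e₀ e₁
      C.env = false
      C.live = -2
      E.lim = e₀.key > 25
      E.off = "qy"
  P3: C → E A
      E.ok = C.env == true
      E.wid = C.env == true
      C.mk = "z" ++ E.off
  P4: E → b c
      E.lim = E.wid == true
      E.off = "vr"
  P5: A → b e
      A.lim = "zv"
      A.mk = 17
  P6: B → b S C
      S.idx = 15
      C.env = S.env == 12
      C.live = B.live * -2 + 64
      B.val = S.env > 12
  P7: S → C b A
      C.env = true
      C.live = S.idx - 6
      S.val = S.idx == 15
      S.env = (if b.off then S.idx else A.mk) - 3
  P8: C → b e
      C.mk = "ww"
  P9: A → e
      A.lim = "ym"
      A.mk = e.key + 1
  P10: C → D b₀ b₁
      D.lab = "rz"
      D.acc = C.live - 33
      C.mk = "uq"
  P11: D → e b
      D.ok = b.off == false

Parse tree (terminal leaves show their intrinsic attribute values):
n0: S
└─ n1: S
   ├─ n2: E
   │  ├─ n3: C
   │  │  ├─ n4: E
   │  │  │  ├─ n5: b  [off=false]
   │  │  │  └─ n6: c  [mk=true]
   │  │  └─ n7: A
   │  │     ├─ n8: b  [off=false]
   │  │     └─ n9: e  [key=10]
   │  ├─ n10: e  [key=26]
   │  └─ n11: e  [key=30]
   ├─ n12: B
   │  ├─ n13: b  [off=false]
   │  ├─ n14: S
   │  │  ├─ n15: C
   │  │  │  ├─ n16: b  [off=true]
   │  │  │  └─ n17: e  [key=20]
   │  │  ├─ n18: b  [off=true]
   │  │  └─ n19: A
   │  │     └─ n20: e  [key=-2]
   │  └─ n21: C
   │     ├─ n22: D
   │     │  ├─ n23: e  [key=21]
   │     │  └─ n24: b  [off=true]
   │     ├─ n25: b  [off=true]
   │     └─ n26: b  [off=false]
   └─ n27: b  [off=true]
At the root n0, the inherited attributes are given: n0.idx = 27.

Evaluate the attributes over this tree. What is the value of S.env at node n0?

1. n0.idx = 27  [given at root]
2. n1.idx = 3  [S₀.idx - 24]
3. n2.ok = true  [S.idx > 2]
4. n2.wid = true  [S.idx > 2]
5. n3.env = false  [false]
6. n3.live = -2  [-2]
7. n4.ok = false  [C.env == true]
8. n4.wid = false  [C.env == true]
9. n5.off = false  [terminal]
10. n6.mk = true  [terminal]
11. n4.lim = false  [E.wid == true]
12. n4.off = "vr"  ["vr"]
13. n8.off = false  [terminal]
14. n9.key = 10  [terminal]
15. n7.lim = "zv"  ["zv"]
16. n7.mk = 17  [17]
17. n3.mk = "zvr"  ["z" ++ E.off]
18. n10.key = 26  [terminal]
19. n11.key = 30  [terminal]
20. n2.lim = true  [e₀.key > 25]
21. n2.off = "qy"  ["qy"]
22. n12.acc = "qk"  ["qk"]
23. n12.live = 18  [18]
24. n12.pre = "yqy"  ["y" ++ E.off]
25. n13.off = false  [terminal]
26. n14.idx = 15  [15]
27. n15.env = true  [true]
28. n15.live = 9  [S.idx - 6]
29. n16.off = true  [terminal]
30. n17.key = 20  [terminal]
31. n15.mk = "ww"  ["ww"]
32. n18.off = true  [terminal]
33. n20.key = -2  [terminal]
34. n19.lim = "ym"  ["ym"]
35. n19.mk = -1  [e.key + 1]
36. n14.val = true  [S.idx == 15]
37. n14.env = 12  [(if b.off then S.idx else A.mk) - 3]
38. n21.env = true  [S.env == 12]
39. n21.live = 28  [B.live * -2 + 64]
40. n22.lab = "rz"  ["rz"]
41. n22.acc = -5  [C.live - 33]
42. n23.key = 21  [terminal]
43. n24.off = true  [terminal]
44. n22.ok = false  [b.off == false]
45. n25.off = true  [terminal]
46. n26.off = false  [terminal]
47. n21.mk = "uq"  ["uq"]
48. n12.val = false  [S.env > 12]
49. n27.off = true  [terminal]
50. n1.val = true  [true]
51. n1.env = -1  [S.idx - 4]
52. n0.val = false  [S₁.val == false]
53. n0.env = 19  [S₀.idx + S₁.env - 7]

19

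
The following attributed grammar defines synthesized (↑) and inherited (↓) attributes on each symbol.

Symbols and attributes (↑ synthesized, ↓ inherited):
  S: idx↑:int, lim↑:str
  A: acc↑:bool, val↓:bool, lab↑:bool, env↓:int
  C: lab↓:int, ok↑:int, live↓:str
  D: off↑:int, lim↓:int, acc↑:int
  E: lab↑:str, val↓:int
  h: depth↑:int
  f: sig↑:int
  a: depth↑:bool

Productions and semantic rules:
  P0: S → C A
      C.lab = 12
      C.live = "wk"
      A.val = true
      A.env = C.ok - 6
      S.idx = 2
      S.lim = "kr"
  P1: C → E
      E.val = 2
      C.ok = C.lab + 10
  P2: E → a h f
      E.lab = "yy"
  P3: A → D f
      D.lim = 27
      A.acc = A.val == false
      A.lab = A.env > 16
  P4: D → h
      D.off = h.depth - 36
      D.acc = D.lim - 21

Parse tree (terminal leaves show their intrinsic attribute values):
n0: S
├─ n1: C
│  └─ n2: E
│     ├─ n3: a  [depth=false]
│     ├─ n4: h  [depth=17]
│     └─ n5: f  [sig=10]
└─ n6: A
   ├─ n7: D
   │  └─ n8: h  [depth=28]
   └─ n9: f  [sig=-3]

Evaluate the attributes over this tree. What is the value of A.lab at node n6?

1. n1.lab = 12  [12]
2. n1.live = "wk"  ["wk"]
3. n2.val = 2  [2]
4. n3.depth = false  [terminal]
5. n4.depth = 17  [terminal]
6. n5.sig = 10  [terminal]
7. n2.lab = "yy"  ["yy"]
8. n1.ok = 22  [C.lab + 10]
9. n6.val = true  [true]
10. n6.env = 16  [C.ok - 6]
11. n7.lim = 27  [27]
12. n8.depth = 28  [terminal]
13. n7.off = -8  [h.depth - 36]
14. n7.acc = 6  [D.lim - 21]
15. n9.sig = -3  [terminal]
16. n6.acc = false  [A.val == false]
17. n6.lab = false  [A.env > 16]
18. n0.idx = 2  [2]
19. n0.lim = "kr"  ["kr"]

false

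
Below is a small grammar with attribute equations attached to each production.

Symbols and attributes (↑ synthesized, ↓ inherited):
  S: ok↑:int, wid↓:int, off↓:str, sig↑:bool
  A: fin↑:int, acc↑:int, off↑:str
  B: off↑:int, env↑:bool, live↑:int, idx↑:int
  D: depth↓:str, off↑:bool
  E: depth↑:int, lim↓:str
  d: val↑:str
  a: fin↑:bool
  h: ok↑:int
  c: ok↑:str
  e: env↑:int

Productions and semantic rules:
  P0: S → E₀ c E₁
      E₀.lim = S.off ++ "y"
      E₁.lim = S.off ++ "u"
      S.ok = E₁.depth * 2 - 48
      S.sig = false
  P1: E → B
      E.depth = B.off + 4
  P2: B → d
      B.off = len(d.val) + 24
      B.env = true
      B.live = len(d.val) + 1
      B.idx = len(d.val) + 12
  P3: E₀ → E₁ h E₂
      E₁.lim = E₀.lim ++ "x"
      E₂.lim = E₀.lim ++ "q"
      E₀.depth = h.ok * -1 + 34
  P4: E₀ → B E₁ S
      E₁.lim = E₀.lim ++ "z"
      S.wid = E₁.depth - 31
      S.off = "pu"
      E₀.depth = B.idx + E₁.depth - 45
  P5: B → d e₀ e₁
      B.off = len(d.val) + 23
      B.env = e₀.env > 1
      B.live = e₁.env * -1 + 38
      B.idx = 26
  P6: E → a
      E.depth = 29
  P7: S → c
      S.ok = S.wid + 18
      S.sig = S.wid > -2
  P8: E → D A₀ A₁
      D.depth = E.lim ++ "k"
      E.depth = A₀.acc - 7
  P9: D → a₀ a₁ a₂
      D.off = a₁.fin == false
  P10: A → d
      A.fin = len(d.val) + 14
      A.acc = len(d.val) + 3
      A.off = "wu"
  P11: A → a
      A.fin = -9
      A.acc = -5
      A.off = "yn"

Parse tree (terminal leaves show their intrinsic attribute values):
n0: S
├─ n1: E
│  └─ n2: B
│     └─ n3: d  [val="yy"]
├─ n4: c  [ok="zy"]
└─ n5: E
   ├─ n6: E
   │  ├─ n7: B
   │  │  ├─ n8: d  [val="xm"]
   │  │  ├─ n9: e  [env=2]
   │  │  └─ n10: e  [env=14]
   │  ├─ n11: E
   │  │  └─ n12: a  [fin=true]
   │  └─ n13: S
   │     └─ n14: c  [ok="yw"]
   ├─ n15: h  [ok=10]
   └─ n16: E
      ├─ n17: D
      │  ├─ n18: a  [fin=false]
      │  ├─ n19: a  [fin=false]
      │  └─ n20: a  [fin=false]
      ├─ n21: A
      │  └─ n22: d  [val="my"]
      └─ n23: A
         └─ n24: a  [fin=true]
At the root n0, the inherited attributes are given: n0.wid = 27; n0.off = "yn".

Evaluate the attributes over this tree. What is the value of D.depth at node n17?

1. n0.wid = 27  [given at root]
2. n0.off = "yn"  [given at root]
3. n1.lim = "yny"  [S.off ++ "y"]
4. n3.val = "yy"  [terminal]
5. n2.off = 26  [len(d.val) + 24]
6. n2.env = true  [true]
7. n2.live = 3  [len(d.val) + 1]
8. n2.idx = 14  [len(d.val) + 12]
9. n1.depth = 30  [B.off + 4]
10. n4.ok = "zy"  [terminal]
11. n5.lim = "ynu"  [S.off ++ "u"]
12. n6.lim = "ynux"  [E₀.lim ++ "x"]
13. n8.val = "xm"  [terminal]
14. n9.env = 2  [terminal]
15. n10.env = 14  [terminal]
16. n7.off = 25  [len(d.val) + 23]
17. n7.env = true  [e₀.env > 1]
18. n7.live = 24  [e₁.env * -1 + 38]
19. n7.idx = 26  [26]
20. n11.lim = "ynuxz"  [E₀.lim ++ "z"]
21. n12.fin = true  [terminal]
22. n11.depth = 29  [29]
23. n13.wid = -2  [E₁.depth - 31]
24. n13.off = "pu"  ["pu"]
25. n14.ok = "yw"  [terminal]
26. n13.ok = 16  [S.wid + 18]
27. n13.sig = false  [S.wid > -2]
28. n6.depth = 10  [B.idx + E₁.depth - 45]
29. n15.ok = 10  [terminal]
30. n16.lim = "ynuq"  [E₀.lim ++ "q"]
31. n17.depth = "ynuqk"  [E.lim ++ "k"]
32. n18.fin = false  [terminal]
33. n19.fin = false  [terminal]
34. n20.fin = false  [terminal]
35. n17.off = true  [a₁.fin == false]
36. n22.val = "my"  [terminal]
37. n21.fin = 16  [len(d.val) + 14]
38. n21.acc = 5  [len(d.val) + 3]
39. n21.off = "wu"  ["wu"]
40. n24.fin = true  [terminal]
41. n23.fin = -9  [-9]
42. n23.acc = -5  [-5]
43. n23.off = "yn"  ["yn"]
44. n16.depth = -2  [A₀.acc - 7]
45. n5.depth = 24  [h.ok * -1 + 34]
46. n0.ok = 0  [E₁.depth * 2 - 48]
47. n0.sig = false  [false]

"ynuqk"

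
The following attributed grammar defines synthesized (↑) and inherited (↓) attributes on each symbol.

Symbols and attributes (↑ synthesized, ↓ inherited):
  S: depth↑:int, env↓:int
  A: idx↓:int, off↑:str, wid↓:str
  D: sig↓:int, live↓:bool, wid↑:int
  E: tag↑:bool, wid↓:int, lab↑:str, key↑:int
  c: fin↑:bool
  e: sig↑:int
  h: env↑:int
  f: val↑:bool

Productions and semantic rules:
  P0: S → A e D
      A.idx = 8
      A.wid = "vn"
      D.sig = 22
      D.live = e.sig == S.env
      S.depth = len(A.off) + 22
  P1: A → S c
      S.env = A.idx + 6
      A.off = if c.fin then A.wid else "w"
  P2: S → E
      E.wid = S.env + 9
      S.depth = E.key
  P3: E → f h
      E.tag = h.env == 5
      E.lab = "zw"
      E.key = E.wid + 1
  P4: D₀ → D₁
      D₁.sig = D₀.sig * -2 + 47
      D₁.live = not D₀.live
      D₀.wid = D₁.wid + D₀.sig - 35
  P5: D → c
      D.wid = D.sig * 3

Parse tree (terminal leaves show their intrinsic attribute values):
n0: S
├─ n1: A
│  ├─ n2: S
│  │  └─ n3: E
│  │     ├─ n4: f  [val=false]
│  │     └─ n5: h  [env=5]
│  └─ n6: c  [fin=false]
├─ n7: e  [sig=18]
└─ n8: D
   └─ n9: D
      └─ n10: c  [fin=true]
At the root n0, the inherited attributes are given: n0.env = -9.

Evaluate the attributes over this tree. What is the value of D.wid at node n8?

1. n0.env = -9  [given at root]
2. n1.idx = 8  [8]
3. n1.wid = "vn"  ["vn"]
4. n2.env = 14  [A.idx + 6]
5. n3.wid = 23  [S.env + 9]
6. n4.val = false  [terminal]
7. n5.env = 5  [terminal]
8. n3.tag = true  [h.env == 5]
9. n3.lab = "zw"  ["zw"]
10. n3.key = 24  [E.wid + 1]
11. n2.depth = 24  [E.key]
12. n6.fin = false  [terminal]
13. n1.off = "w"  [if c.fin then A.wid else "w"]
14. n7.sig = 18  [terminal]
15. n8.sig = 22  [22]
16. n8.live = false  [e.sig == S.env]
17. n9.sig = 3  [D₀.sig * -2 + 47]
18. n9.live = true  [not D₀.live]
19. n10.fin = true  [terminal]
20. n9.wid = 9  [D.sig * 3]
21. n8.wid = -4  [D₁.wid + D₀.sig - 35]
22. n0.depth = 23  [len(A.off) + 22]

-4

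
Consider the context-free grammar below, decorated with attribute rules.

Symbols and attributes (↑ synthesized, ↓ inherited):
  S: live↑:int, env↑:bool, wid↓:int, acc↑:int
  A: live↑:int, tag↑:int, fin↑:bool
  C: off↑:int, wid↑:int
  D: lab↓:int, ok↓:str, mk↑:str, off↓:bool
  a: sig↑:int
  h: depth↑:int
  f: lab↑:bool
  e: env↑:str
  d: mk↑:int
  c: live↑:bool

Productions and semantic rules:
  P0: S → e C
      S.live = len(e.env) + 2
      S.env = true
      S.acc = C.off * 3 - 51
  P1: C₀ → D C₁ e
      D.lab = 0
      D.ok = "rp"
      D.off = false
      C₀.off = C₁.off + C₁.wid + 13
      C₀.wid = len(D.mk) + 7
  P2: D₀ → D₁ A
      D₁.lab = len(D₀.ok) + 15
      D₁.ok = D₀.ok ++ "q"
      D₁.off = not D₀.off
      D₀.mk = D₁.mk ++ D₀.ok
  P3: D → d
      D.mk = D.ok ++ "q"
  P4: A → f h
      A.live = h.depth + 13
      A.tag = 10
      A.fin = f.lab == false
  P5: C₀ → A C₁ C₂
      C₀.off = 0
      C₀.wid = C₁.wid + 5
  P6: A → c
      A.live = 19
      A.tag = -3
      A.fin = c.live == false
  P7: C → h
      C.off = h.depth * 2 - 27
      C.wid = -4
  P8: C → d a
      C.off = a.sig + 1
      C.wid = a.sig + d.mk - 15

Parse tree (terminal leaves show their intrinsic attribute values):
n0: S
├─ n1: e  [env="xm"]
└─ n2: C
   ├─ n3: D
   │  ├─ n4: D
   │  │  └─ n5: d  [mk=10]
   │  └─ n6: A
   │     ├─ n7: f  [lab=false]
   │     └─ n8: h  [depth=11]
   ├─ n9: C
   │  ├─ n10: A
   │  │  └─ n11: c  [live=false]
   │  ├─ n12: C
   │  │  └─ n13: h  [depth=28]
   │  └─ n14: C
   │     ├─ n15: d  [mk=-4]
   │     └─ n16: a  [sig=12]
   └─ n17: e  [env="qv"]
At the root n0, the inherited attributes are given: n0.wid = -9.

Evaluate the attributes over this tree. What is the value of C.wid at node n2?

13

1. n0.wid = -9  [given at root]
2. n1.env = "xm"  [terminal]
3. n3.lab = 0  [0]
4. n3.ok = "rp"  ["rp"]
5. n3.off = false  [false]
6. n4.lab = 17  [len(D₀.ok) + 15]
7. n4.ok = "rpq"  [D₀.ok ++ "q"]
8. n4.off = true  [not D₀.off]
9. n5.mk = 10  [terminal]
10. n4.mk = "rpqq"  [D.ok ++ "q"]
11. n7.lab = false  [terminal]
12. n8.depth = 11  [terminal]
13. n6.live = 24  [h.depth + 13]
14. n6.tag = 10  [10]
15. n6.fin = true  [f.lab == false]
16. n3.mk = "rpqqrp"  [D₁.mk ++ D₀.ok]
17. n11.live = false  [terminal]
18. n10.live = 19  [19]
19. n10.tag = -3  [-3]
20. n10.fin = true  [c.live == false]
21. n13.depth = 28  [terminal]
22. n12.off = 29  [h.depth * 2 - 27]
23. n12.wid = -4  [-4]
24. n15.mk = -4  [terminal]
25. n16.sig = 12  [terminal]
26. n14.off = 13  [a.sig + 1]
27. n14.wid = -7  [a.sig + d.mk - 15]
28. n9.off = 0  [0]
29. n9.wid = 1  [C₁.wid + 5]
30. n17.env = "qv"  [terminal]
31. n2.off = 14  [C₁.off + C₁.wid + 13]
32. n2.wid = 13  [len(D.mk) + 7]
33. n0.live = 4  [len(e.env) + 2]
34. n0.env = true  [true]
35. n0.acc = -9  [C.off * 3 - 51]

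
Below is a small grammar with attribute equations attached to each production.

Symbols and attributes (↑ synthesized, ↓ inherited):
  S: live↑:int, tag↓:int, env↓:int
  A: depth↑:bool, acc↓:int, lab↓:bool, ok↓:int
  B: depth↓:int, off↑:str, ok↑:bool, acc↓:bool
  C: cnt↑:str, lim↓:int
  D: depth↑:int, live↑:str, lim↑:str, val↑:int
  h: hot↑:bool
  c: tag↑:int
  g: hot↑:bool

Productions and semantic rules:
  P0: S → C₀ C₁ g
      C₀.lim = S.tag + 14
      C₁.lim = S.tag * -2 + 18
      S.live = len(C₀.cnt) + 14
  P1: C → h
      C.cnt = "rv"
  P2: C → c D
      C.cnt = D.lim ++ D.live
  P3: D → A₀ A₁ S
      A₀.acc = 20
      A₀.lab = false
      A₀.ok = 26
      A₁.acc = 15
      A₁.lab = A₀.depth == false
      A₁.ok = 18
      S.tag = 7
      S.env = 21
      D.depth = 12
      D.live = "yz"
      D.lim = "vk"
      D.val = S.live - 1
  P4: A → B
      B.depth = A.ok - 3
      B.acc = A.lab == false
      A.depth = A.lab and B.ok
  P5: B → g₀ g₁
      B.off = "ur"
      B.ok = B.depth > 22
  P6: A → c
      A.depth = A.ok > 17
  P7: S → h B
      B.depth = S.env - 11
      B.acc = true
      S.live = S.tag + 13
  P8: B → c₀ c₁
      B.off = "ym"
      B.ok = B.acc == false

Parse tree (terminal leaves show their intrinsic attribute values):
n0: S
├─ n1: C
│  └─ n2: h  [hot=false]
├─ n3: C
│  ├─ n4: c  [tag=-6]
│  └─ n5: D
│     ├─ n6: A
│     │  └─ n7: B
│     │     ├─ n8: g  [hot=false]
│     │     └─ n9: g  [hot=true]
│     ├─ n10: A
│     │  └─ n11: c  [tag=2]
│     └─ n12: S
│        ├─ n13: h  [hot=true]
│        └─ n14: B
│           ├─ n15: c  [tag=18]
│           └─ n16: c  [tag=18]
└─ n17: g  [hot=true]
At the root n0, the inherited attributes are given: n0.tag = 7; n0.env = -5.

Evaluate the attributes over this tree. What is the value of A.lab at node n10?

1. n0.tag = 7  [given at root]
2. n0.env = -5  [given at root]
3. n1.lim = 21  [S.tag + 14]
4. n2.hot = false  [terminal]
5. n1.cnt = "rv"  ["rv"]
6. n3.lim = 4  [S.tag * -2 + 18]
7. n4.tag = -6  [terminal]
8. n6.acc = 20  [20]
9. n6.lab = false  [false]
10. n6.ok = 26  [26]
11. n7.depth = 23  [A.ok - 3]
12. n7.acc = true  [A.lab == false]
13. n8.hot = false  [terminal]
14. n9.hot = true  [terminal]
15. n7.off = "ur"  ["ur"]
16. n7.ok = true  [B.depth > 22]
17. n6.depth = false  [A.lab and B.ok]
18. n10.acc = 15  [15]
19. n10.lab = true  [A₀.depth == false]
20. n10.ok = 18  [18]
21. n11.tag = 2  [terminal]
22. n10.depth = true  [A.ok > 17]
23. n12.tag = 7  [7]
24. n12.env = 21  [21]
25. n13.hot = true  [terminal]
26. n14.depth = 10  [S.env - 11]
27. n14.acc = true  [true]
28. n15.tag = 18  [terminal]
29. n16.tag = 18  [terminal]
30. n14.off = "ym"  ["ym"]
31. n14.ok = false  [B.acc == false]
32. n12.live = 20  [S.tag + 13]
33. n5.depth = 12  [12]
34. n5.live = "yz"  ["yz"]
35. n5.lim = "vk"  ["vk"]
36. n5.val = 19  [S.live - 1]
37. n3.cnt = "vkyz"  [D.lim ++ D.live]
38. n17.hot = true  [terminal]
39. n0.live = 16  [len(C₀.cnt) + 14]

true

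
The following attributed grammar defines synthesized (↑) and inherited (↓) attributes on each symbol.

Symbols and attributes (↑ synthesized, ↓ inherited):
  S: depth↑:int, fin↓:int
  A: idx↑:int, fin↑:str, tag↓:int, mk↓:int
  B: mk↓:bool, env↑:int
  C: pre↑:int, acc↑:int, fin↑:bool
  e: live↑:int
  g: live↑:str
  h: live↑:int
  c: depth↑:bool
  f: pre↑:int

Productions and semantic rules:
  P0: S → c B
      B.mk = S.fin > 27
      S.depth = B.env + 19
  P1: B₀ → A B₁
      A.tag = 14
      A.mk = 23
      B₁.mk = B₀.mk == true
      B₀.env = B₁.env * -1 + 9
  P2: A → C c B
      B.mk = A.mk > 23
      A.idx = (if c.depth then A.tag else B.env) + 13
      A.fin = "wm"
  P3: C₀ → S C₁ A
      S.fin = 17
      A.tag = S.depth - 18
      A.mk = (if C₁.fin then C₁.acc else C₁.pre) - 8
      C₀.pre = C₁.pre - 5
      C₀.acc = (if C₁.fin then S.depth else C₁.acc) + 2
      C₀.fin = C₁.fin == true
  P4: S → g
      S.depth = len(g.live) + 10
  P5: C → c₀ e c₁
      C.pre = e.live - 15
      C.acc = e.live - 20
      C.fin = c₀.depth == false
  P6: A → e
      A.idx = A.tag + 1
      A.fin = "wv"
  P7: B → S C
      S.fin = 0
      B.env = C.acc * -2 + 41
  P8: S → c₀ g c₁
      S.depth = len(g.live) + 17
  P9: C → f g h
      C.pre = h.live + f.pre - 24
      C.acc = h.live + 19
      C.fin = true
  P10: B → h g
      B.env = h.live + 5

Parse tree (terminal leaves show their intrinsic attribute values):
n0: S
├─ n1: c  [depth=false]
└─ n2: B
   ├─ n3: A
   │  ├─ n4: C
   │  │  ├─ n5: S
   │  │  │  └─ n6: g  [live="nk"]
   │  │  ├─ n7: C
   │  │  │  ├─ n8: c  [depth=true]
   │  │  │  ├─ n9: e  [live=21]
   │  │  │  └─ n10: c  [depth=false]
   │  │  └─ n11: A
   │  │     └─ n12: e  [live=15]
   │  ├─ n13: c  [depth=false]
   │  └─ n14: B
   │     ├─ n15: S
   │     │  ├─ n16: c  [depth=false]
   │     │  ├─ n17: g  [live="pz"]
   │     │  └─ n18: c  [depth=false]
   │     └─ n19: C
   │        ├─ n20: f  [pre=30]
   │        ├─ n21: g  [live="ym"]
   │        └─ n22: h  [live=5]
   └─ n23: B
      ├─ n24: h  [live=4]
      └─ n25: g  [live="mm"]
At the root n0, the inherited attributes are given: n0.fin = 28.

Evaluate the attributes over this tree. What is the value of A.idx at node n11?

-5

1. n0.fin = 28  [given at root]
2. n1.depth = false  [terminal]
3. n2.mk = true  [S.fin > 27]
4. n3.tag = 14  [14]
5. n3.mk = 23  [23]
6. n5.fin = 17  [17]
7. n6.live = "nk"  [terminal]
8. n5.depth = 12  [len(g.live) + 10]
9. n8.depth = true  [terminal]
10. n9.live = 21  [terminal]
11. n10.depth = false  [terminal]
12. n7.pre = 6  [e.live - 15]
13. n7.acc = 1  [e.live - 20]
14. n7.fin = false  [c₀.depth == false]
15. n11.tag = -6  [S.depth - 18]
16. n11.mk = -2  [(if C₁.fin then C₁.acc else C₁.pre) - 8]
17. n12.live = 15  [terminal]
18. n11.idx = -5  [A.tag + 1]
19. n11.fin = "wv"  ["wv"]
20. n4.pre = 1  [C₁.pre - 5]
21. n4.acc = 3  [(if C₁.fin then S.depth else C₁.acc) + 2]
22. n4.fin = false  [C₁.fin == true]
23. n13.depth = false  [terminal]
24. n14.mk = false  [A.mk > 23]
25. n15.fin = 0  [0]
26. n16.depth = false  [terminal]
27. n17.live = "pz"  [terminal]
28. n18.depth = false  [terminal]
29. n15.depth = 19  [len(g.live) + 17]
30. n20.pre = 30  [terminal]
31. n21.live = "ym"  [terminal]
32. n22.live = 5  [terminal]
33. n19.pre = 11  [h.live + f.pre - 24]
34. n19.acc = 24  [h.live + 19]
35. n19.fin = true  [true]
36. n14.env = -7  [C.acc * -2 + 41]
37. n3.idx = 6  [(if c.depth then A.tag else B.env) + 13]
38. n3.fin = "wm"  ["wm"]
39. n23.mk = true  [B₀.mk == true]
40. n24.live = 4  [terminal]
41. n25.live = "mm"  [terminal]
42. n23.env = 9  [h.live + 5]
43. n2.env = 0  [B₁.env * -1 + 9]
44. n0.depth = 19  [B.env + 19]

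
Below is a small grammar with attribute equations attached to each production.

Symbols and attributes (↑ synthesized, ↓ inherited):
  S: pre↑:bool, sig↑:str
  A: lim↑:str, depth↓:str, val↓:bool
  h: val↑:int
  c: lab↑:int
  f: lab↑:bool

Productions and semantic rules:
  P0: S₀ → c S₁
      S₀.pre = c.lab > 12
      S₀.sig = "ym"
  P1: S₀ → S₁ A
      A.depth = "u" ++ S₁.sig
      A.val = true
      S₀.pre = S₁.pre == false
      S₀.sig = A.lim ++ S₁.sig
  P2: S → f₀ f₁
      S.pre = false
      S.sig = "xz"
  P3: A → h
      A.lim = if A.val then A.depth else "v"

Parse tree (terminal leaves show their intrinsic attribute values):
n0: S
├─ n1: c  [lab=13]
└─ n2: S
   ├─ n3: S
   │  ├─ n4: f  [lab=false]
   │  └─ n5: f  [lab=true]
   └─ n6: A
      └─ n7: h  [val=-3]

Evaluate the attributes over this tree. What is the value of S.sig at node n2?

1. n1.lab = 13  [terminal]
2. n4.lab = false  [terminal]
3. n5.lab = true  [terminal]
4. n3.pre = false  [false]
5. n3.sig = "xz"  ["xz"]
6. n6.depth = "uxz"  ["u" ++ S₁.sig]
7. n6.val = true  [true]
8. n7.val = -3  [terminal]
9. n6.lim = "uxz"  [if A.val then A.depth else "v"]
10. n2.pre = true  [S₁.pre == false]
11. n2.sig = "uxzxz"  [A.lim ++ S₁.sig]
12. n0.pre = true  [c.lab > 12]
13. n0.sig = "ym"  ["ym"]

"uxzxz"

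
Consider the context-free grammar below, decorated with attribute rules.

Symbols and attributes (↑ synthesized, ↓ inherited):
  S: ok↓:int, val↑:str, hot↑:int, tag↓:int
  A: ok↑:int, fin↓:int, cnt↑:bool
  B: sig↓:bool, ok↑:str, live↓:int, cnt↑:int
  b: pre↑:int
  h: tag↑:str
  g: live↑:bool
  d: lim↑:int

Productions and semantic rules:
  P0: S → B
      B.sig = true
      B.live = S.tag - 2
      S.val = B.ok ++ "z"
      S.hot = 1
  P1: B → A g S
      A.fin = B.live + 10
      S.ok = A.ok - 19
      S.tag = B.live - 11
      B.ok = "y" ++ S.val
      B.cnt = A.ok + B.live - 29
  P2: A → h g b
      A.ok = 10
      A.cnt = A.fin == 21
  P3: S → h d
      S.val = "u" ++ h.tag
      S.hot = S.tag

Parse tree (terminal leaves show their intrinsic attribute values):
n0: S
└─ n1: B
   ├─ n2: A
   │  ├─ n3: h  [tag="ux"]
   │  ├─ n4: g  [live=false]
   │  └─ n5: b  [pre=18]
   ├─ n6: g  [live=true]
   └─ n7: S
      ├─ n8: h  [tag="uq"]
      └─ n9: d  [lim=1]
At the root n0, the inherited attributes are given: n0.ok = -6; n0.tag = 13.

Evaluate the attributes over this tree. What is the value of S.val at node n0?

1. n0.ok = -6  [given at root]
2. n0.tag = 13  [given at root]
3. n1.sig = true  [true]
4. n1.live = 11  [S.tag - 2]
5. n2.fin = 21  [B.live + 10]
6. n3.tag = "ux"  [terminal]
7. n4.live = false  [terminal]
8. n5.pre = 18  [terminal]
9. n2.ok = 10  [10]
10. n2.cnt = true  [A.fin == 21]
11. n6.live = true  [terminal]
12. n7.ok = -9  [A.ok - 19]
13. n7.tag = 0  [B.live - 11]
14. n8.tag = "uq"  [terminal]
15. n9.lim = 1  [terminal]
16. n7.val = "uuq"  ["u" ++ h.tag]
17. n7.hot = 0  [S.tag]
18. n1.ok = "yuuq"  ["y" ++ S.val]
19. n1.cnt = -8  [A.ok + B.live - 29]
20. n0.val = "yuuqz"  [B.ok ++ "z"]
21. n0.hot = 1  [1]

"yuuqz"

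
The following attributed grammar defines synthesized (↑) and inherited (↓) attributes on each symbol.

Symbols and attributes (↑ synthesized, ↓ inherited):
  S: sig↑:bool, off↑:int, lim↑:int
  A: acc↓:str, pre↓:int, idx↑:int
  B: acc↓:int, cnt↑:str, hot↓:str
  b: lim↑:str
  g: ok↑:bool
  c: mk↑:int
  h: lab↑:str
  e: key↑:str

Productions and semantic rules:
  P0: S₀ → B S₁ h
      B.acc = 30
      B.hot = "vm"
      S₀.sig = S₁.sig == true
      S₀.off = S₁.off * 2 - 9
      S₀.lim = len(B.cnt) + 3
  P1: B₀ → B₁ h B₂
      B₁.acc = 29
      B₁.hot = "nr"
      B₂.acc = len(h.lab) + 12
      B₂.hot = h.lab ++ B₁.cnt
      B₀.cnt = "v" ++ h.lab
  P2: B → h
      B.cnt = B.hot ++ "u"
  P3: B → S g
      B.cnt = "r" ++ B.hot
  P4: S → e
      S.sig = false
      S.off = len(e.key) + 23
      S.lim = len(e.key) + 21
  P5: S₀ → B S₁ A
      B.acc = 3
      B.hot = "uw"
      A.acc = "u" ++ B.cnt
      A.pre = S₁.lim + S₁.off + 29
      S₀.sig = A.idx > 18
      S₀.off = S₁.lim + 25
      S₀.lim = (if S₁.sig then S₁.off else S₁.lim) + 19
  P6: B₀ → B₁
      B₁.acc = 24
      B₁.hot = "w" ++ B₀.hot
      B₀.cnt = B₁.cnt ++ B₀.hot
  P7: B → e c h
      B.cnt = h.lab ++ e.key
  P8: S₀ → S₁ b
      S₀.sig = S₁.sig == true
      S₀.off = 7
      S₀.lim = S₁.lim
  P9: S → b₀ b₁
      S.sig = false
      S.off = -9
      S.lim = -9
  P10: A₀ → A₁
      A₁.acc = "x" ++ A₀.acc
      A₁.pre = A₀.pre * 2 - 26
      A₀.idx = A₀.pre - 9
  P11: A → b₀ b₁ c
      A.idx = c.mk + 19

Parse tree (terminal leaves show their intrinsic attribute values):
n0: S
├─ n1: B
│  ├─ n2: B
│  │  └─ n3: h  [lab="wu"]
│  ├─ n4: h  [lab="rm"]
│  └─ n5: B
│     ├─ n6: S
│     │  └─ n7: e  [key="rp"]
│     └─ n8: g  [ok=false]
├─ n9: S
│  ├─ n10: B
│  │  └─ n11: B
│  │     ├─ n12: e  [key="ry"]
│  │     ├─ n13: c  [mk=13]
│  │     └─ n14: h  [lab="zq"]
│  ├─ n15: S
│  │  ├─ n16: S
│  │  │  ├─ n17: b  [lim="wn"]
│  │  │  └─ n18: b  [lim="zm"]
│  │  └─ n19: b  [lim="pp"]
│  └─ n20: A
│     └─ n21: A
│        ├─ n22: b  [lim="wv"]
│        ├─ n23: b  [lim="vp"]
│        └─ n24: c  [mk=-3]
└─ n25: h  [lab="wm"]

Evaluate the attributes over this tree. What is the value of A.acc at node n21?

1. n1.acc = 30  [30]
2. n1.hot = "vm"  ["vm"]
3. n2.acc = 29  [29]
4. n2.hot = "nr"  ["nr"]
5. n3.lab = "wu"  [terminal]
6. n2.cnt = "nru"  [B.hot ++ "u"]
7. n4.lab = "rm"  [terminal]
8. n5.acc = 14  [len(h.lab) + 12]
9. n5.hot = "rmnru"  [h.lab ++ B₁.cnt]
10. n7.key = "rp"  [terminal]
11. n6.sig = false  [false]
12. n6.off = 25  [len(e.key) + 23]
13. n6.lim = 23  [len(e.key) + 21]
14. n8.ok = false  [terminal]
15. n5.cnt = "rrmnru"  ["r" ++ B.hot]
16. n1.cnt = "vrm"  ["v" ++ h.lab]
17. n10.acc = 3  [3]
18. n10.hot = "uw"  ["uw"]
19. n11.acc = 24  [24]
20. n11.hot = "wuw"  ["w" ++ B₀.hot]
21. n12.key = "ry"  [terminal]
22. n13.mk = 13  [terminal]
23. n14.lab = "zq"  [terminal]
24. n11.cnt = "zqry"  [h.lab ++ e.key]
25. n10.cnt = "zqryuw"  [B₁.cnt ++ B₀.hot]
26. n17.lim = "wn"  [terminal]
27. n18.lim = "zm"  [terminal]
28. n16.sig = false  [false]
29. n16.off = -9  [-9]
30. n16.lim = -9  [-9]
31. n19.lim = "pp"  [terminal]
32. n15.sig = false  [S₁.sig == true]
33. n15.off = 7  [7]
34. n15.lim = -9  [S₁.lim]
35. n20.acc = "uzqryuw"  ["u" ++ B.cnt]
36. n20.pre = 27  [S₁.lim + S₁.off + 29]
37. n21.acc = "xuzqryuw"  ["x" ++ A₀.acc]
38. n21.pre = 28  [A₀.pre * 2 - 26]
39. n22.lim = "wv"  [terminal]
40. n23.lim = "vp"  [terminal]
41. n24.mk = -3  [terminal]
42. n21.idx = 16  [c.mk + 19]
43. n20.idx = 18  [A₀.pre - 9]
44. n9.sig = false  [A.idx > 18]
45. n9.off = 16  [S₁.lim + 25]
46. n9.lim = 10  [(if S₁.sig then S₁.off else S₁.lim) + 19]
47. n25.lab = "wm"  [terminal]
48. n0.sig = false  [S₁.sig == true]
49. n0.off = 23  [S₁.off * 2 - 9]
50. n0.lim = 6  [len(B.cnt) + 3]

"xuzqryuw"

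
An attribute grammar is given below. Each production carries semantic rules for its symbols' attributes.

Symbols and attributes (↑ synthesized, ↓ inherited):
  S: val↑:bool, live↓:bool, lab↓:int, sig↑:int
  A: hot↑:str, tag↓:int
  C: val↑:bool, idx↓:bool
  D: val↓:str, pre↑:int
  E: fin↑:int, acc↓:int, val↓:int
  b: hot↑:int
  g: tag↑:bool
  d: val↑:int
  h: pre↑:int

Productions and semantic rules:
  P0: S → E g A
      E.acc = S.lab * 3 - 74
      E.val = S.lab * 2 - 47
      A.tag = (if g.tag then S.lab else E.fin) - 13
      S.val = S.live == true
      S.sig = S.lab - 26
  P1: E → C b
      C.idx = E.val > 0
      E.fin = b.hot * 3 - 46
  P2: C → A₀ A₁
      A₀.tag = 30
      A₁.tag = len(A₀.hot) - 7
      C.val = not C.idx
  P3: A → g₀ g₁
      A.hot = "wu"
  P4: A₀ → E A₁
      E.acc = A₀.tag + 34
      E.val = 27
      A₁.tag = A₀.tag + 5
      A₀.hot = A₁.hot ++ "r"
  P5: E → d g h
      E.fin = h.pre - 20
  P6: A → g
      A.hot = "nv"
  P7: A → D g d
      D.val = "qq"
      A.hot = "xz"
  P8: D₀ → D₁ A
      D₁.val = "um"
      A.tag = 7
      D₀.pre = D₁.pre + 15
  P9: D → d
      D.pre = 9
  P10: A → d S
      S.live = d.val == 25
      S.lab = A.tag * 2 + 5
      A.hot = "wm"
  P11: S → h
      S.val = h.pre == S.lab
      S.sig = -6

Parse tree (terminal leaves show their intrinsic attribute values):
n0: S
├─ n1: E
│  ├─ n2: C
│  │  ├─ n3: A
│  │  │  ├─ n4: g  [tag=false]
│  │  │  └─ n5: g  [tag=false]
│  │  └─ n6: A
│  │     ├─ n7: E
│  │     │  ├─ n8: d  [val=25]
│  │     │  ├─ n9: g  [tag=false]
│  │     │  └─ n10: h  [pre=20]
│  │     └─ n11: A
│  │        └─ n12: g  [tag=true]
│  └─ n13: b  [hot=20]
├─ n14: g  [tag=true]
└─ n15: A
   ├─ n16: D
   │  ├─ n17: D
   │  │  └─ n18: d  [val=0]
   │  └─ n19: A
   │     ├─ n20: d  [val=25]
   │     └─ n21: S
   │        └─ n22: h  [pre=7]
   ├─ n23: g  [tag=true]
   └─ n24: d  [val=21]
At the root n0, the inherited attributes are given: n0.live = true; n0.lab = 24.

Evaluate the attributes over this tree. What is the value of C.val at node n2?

false

1. n0.live = true  [given at root]
2. n0.lab = 24  [given at root]
3. n1.acc = -2  [S.lab * 3 - 74]
4. n1.val = 1  [S.lab * 2 - 47]
5. n2.idx = true  [E.val > 0]
6. n3.tag = 30  [30]
7. n4.tag = false  [terminal]
8. n5.tag = false  [terminal]
9. n3.hot = "wu"  ["wu"]
10. n6.tag = -5  [len(A₀.hot) - 7]
11. n7.acc = 29  [A₀.tag + 34]
12. n7.val = 27  [27]
13. n8.val = 25  [terminal]
14. n9.tag = false  [terminal]
15. n10.pre = 20  [terminal]
16. n7.fin = 0  [h.pre - 20]
17. n11.tag = 0  [A₀.tag + 5]
18. n12.tag = true  [terminal]
19. n11.hot = "nv"  ["nv"]
20. n6.hot = "nvr"  [A₁.hot ++ "r"]
21. n2.val = false  [not C.idx]
22. n13.hot = 20  [terminal]
23. n1.fin = 14  [b.hot * 3 - 46]
24. n14.tag = true  [terminal]
25. n15.tag = 11  [(if g.tag then S.lab else E.fin) - 13]
26. n16.val = "qq"  ["qq"]
27. n17.val = "um"  ["um"]
28. n18.val = 0  [terminal]
29. n17.pre = 9  [9]
30. n19.tag = 7  [7]
31. n20.val = 25  [terminal]
32. n21.live = true  [d.val == 25]
33. n21.lab = 19  [A.tag * 2 + 5]
34. n22.pre = 7  [terminal]
35. n21.val = false  [h.pre == S.lab]
36. n21.sig = -6  [-6]
37. n19.hot = "wm"  ["wm"]
38. n16.pre = 24  [D₁.pre + 15]
39. n23.tag = true  [terminal]
40. n24.val = 21  [terminal]
41. n15.hot = "xz"  ["xz"]
42. n0.val = true  [S.live == true]
43. n0.sig = -2  [S.lab - 26]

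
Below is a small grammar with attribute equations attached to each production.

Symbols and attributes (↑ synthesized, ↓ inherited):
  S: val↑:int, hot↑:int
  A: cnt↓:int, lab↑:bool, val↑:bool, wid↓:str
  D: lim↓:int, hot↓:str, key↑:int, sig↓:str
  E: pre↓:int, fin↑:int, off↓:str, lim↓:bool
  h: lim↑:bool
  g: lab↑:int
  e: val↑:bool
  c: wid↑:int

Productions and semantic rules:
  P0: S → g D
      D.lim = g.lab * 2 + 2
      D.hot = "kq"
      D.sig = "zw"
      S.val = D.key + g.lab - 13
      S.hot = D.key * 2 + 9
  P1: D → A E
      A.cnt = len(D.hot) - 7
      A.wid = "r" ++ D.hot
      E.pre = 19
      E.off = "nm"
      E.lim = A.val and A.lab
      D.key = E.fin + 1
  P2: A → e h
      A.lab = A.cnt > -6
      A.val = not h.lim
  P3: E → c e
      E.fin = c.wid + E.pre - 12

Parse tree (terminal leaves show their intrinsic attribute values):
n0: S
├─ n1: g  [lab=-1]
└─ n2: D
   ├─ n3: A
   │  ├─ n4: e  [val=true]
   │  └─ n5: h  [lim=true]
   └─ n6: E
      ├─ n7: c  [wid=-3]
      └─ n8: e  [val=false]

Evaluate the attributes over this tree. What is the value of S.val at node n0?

-9

1. n1.lab = -1  [terminal]
2. n2.lim = 0  [g.lab * 2 + 2]
3. n2.hot = "kq"  ["kq"]
4. n2.sig = "zw"  ["zw"]
5. n3.cnt = -5  [len(D.hot) - 7]
6. n3.wid = "rkq"  ["r" ++ D.hot]
7. n4.val = true  [terminal]
8. n5.lim = true  [terminal]
9. n3.lab = true  [A.cnt > -6]
10. n3.val = false  [not h.lim]
11. n6.pre = 19  [19]
12. n6.off = "nm"  ["nm"]
13. n6.lim = false  [A.val and A.lab]
14. n7.wid = -3  [terminal]
15. n8.val = false  [terminal]
16. n6.fin = 4  [c.wid + E.pre - 12]
17. n2.key = 5  [E.fin + 1]
18. n0.val = -9  [D.key + g.lab - 13]
19. n0.hot = 19  [D.key * 2 + 9]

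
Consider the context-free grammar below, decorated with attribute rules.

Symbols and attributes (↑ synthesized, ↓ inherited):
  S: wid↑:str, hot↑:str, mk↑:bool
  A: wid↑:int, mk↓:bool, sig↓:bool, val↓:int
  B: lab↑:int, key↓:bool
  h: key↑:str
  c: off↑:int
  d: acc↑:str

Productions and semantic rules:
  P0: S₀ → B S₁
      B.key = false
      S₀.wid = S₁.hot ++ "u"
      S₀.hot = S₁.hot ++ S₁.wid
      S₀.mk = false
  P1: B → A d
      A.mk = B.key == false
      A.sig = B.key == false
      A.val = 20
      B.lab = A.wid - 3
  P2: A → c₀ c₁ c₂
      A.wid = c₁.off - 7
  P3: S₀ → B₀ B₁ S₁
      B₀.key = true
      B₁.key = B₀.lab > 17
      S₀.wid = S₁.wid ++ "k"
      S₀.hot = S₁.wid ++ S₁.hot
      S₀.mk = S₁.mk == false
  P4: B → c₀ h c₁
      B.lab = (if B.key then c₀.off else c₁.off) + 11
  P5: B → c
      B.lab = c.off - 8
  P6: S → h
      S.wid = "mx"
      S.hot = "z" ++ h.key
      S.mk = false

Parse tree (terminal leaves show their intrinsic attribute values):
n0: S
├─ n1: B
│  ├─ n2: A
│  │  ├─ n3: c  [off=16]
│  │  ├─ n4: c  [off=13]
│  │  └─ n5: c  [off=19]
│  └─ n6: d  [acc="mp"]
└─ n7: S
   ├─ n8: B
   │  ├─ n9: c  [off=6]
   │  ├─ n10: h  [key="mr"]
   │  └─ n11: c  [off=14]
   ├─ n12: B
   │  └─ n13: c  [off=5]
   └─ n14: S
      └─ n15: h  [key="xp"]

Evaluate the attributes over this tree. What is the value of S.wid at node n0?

"mxzxpu"

1. n1.key = false  [false]
2. n2.mk = true  [B.key == false]
3. n2.sig = true  [B.key == false]
4. n2.val = 20  [20]
5. n3.off = 16  [terminal]
6. n4.off = 13  [terminal]
7. n5.off = 19  [terminal]
8. n2.wid = 6  [c₁.off - 7]
9. n6.acc = "mp"  [terminal]
10. n1.lab = 3  [A.wid - 3]
11. n8.key = true  [true]
12. n9.off = 6  [terminal]
13. n10.key = "mr"  [terminal]
14. n11.off = 14  [terminal]
15. n8.lab = 17  [(if B.key then c₀.off else c₁.off) + 11]
16. n12.key = false  [B₀.lab > 17]
17. n13.off = 5  [terminal]
18. n12.lab = -3  [c.off - 8]
19. n15.key = "xp"  [terminal]
20. n14.wid = "mx"  ["mx"]
21. n14.hot = "zxp"  ["z" ++ h.key]
22. n14.mk = false  [false]
23. n7.wid = "mxk"  [S₁.wid ++ "k"]
24. n7.hot = "mxzxp"  [S₁.wid ++ S₁.hot]
25. n7.mk = true  [S₁.mk == false]
26. n0.wid = "mxzxpu"  [S₁.hot ++ "u"]
27. n0.hot = "mxzxpmxk"  [S₁.hot ++ S₁.wid]
28. n0.mk = false  [false]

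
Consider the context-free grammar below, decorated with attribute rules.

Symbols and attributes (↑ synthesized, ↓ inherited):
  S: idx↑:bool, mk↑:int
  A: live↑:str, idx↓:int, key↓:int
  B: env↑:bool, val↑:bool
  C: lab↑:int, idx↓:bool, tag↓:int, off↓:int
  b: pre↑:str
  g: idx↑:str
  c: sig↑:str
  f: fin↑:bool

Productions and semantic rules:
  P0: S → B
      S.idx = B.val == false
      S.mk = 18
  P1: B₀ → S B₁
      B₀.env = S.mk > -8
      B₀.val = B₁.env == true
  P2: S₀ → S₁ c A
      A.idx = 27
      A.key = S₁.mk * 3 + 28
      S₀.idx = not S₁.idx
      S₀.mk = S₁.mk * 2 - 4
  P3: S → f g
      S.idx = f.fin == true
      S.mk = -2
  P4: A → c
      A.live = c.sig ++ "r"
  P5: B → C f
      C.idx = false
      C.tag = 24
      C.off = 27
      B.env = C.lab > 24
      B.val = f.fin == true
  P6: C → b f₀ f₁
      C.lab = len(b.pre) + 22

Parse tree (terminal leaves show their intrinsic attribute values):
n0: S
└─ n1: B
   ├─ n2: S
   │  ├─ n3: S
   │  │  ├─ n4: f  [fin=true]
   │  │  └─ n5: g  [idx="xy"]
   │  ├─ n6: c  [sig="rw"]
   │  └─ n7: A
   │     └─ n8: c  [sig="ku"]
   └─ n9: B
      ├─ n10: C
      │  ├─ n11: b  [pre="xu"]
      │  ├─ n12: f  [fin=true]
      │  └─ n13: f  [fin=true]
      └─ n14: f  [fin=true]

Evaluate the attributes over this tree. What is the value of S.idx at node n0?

true

1. n4.fin = true  [terminal]
2. n5.idx = "xy"  [terminal]
3. n3.idx = true  [f.fin == true]
4. n3.mk = -2  [-2]
5. n6.sig = "rw"  [terminal]
6. n7.idx = 27  [27]
7. n7.key = 22  [S₁.mk * 3 + 28]
8. n8.sig = "ku"  [terminal]
9. n7.live = "kur"  [c.sig ++ "r"]
10. n2.idx = false  [not S₁.idx]
11. n2.mk = -8  [S₁.mk * 2 - 4]
12. n10.idx = false  [false]
13. n10.tag = 24  [24]
14. n10.off = 27  [27]
15. n11.pre = "xu"  [terminal]
16. n12.fin = true  [terminal]
17. n13.fin = true  [terminal]
18. n10.lab = 24  [len(b.pre) + 22]
19. n14.fin = true  [terminal]
20. n9.env = false  [C.lab > 24]
21. n9.val = true  [f.fin == true]
22. n1.env = false  [S.mk > -8]
23. n1.val = false  [B₁.env == true]
24. n0.idx = true  [B.val == false]
25. n0.mk = 18  [18]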